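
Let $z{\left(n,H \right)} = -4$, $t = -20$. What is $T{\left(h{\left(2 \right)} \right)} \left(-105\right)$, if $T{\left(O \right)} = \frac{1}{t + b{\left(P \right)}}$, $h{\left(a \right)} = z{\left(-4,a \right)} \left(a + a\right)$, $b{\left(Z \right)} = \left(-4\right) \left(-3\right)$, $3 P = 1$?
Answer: $\frac{105}{8} \approx 13.125$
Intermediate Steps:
$P = \frac{1}{3}$ ($P = \frac{1}{3} \cdot 1 = \frac{1}{3} \approx 0.33333$)
$b{\left(Z \right)} = 12$
$h{\left(a \right)} = - 8 a$ ($h{\left(a \right)} = - 4 \left(a + a\right) = - 4 \cdot 2 a = - 8 a$)
$T{\left(O \right)} = - \frac{1}{8}$ ($T{\left(O \right)} = \frac{1}{-20 + 12} = \frac{1}{-8} = - \frac{1}{8}$)
$T{\left(h{\left(2 \right)} \right)} \left(-105\right) = \left(- \frac{1}{8}\right) \left(-105\right) = \frac{105}{8}$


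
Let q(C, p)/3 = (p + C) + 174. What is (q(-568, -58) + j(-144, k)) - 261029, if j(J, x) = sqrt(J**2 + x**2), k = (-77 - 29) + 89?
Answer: -262240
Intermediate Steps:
k = -17 (k = -106 + 89 = -17)
q(C, p) = 522 + 3*C + 3*p (q(C, p) = 3*((p + C) + 174) = 3*((C + p) + 174) = 3*(174 + C + p) = 522 + 3*C + 3*p)
(q(-568, -58) + j(-144, k)) - 261029 = ((522 + 3*(-568) + 3*(-58)) + sqrt((-144)**2 + (-17)**2)) - 261029 = ((522 - 1704 - 174) + sqrt(20736 + 289)) - 261029 = (-1356 + sqrt(21025)) - 261029 = (-1356 + 145) - 261029 = -1211 - 261029 = -262240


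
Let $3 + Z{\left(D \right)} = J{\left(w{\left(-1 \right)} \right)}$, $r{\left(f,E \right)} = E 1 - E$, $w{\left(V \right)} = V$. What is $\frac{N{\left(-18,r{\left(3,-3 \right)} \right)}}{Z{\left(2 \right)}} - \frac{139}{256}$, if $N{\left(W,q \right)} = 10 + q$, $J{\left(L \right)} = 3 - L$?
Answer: $\frac{2421}{256} \approx 9.457$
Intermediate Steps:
$r{\left(f,E \right)} = 0$ ($r{\left(f,E \right)} = E - E = 0$)
$Z{\left(D \right)} = 1$ ($Z{\left(D \right)} = -3 + \left(3 - -1\right) = -3 + \left(3 + 1\right) = -3 + 4 = 1$)
$\frac{N{\left(-18,r{\left(3,-3 \right)} \right)}}{Z{\left(2 \right)}} - \frac{139}{256} = \frac{10 + 0}{1} - \frac{139}{256} = 10 \cdot 1 - \frac{139}{256} = 10 - \frac{139}{256} = \frac{2421}{256}$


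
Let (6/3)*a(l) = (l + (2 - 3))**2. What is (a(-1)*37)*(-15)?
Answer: -1110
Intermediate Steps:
a(l) = (-1 + l)**2/2 (a(l) = (l + (2 - 3))**2/2 = (l - 1)**2/2 = (-1 + l)**2/2)
(a(-1)*37)*(-15) = (((-1 - 1)**2/2)*37)*(-15) = (((1/2)*(-2)**2)*37)*(-15) = (((1/2)*4)*37)*(-15) = (2*37)*(-15) = 74*(-15) = -1110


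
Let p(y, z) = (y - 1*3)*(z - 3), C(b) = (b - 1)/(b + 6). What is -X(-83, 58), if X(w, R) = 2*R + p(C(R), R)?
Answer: 1/64 ≈ 0.015625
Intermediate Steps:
C(b) = (-1 + b)/(6 + b)
p(y, z) = (-3 + y)*(-3 + z) (p(y, z) = (y - 3)*(-3 + z) = (-3 + y)*(-3 + z))
X(w, R) = 9 - R - 3*(-1 + R)/(6 + R) + R*(-1 + R)/(6 + R) (X(w, R) = 2*R + (9 - 3*(-1 + R)/(6 + R) - 3*R + ((-1 + R)/(6 + R))*R) = 2*R + (9 - 3*(-1 + R)/(6 + R) - 3*R + R*(-1 + R)/(6 + R)) = 2*R + (9 - 3*R - 3*(-1 + R)/(6 + R) + R*(-1 + R)/(6 + R)) = 9 - R - 3*(-1 + R)/(6 + R) + R*(-1 + R)/(6 + R))
-X(-83, 58) = -(57 - 1*58)/(6 + 58) = -(57 - 58)/64 = -(-1)/64 = -1*(-1/64) = 1/64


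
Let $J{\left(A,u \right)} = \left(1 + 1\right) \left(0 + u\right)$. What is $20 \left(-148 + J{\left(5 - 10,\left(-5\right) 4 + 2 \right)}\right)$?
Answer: $-3680$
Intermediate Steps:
$J{\left(A,u \right)} = 2 u$
$20 \left(-148 + J{\left(5 - 10,\left(-5\right) 4 + 2 \right)}\right) = 20 \left(-148 + 2 \left(\left(-5\right) 4 + 2\right)\right) = 20 \left(-148 + 2 \left(-20 + 2\right)\right) = 20 \left(-148 + 2 \left(-18\right)\right) = 20 \left(-148 - 36\right) = 20 \left(-184\right) = -3680$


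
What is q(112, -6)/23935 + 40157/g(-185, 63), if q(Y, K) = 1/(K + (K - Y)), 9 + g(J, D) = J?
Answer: -59591783387/287890180 ≈ -206.99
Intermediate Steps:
g(J, D) = -9 + J
q(Y, K) = 1/(-Y + 2*K)
q(112, -6)/23935 + 40157/g(-185, 63) = 1/((-1*112 + 2*(-6))*23935) + 40157/(-9 - 185) = (1/23935)/(-112 - 12) + 40157/(-194) = (1/23935)/(-124) + 40157*(-1/194) = -1/124*1/23935 - 40157/194 = -1/2967940 - 40157/194 = -59591783387/287890180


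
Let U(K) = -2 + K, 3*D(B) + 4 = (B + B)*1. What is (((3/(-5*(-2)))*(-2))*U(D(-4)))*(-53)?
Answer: -954/5 ≈ -190.80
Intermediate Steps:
D(B) = -4/3 + 2*B/3 (D(B) = -4/3 + ((B + B)*1)/3 = -4/3 + ((2*B)*1)/3 = -4/3 + (2*B)/3 = -4/3 + 2*B/3)
(((3/(-5*(-2)))*(-2))*U(D(-4)))*(-53) = (((3/(-5*(-2)))*(-2))*(-2 + (-4/3 + (⅔)*(-4))))*(-53) = (((3/10)*(-2))*(-2 + (-4/3 - 8/3)))*(-53) = ((((⅒)*3)*(-2))*(-2 - 4))*(-53) = (((3/10)*(-2))*(-6))*(-53) = -⅗*(-6)*(-53) = (18/5)*(-53) = -954/5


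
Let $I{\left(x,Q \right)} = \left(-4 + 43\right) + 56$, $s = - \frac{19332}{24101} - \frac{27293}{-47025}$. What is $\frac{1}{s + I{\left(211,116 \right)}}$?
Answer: $\frac{103031775}{9765173288} \approx 0.010551$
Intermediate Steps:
$s = - \frac{22845337}{103031775}$ ($s = \left(-19332\right) \frac{1}{24101} - - \frac{27293}{47025} = - \frac{19332}{24101} + \frac{27293}{47025} = - \frac{22845337}{103031775} \approx -0.22173$)
$I{\left(x,Q \right)} = 95$ ($I{\left(x,Q \right)} = 39 + 56 = 95$)
$\frac{1}{s + I{\left(211,116 \right)}} = \frac{1}{- \frac{22845337}{103031775} + 95} = \frac{1}{\frac{9765173288}{103031775}} = \frac{103031775}{9765173288}$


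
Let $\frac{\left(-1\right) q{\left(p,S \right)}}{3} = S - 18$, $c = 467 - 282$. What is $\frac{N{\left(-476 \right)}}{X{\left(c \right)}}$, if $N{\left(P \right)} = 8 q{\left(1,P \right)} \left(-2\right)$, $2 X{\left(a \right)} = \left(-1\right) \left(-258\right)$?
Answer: $- \frac{7904}{43} \approx -183.81$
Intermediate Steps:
$c = 185$ ($c = 467 - 282 = 185$)
$X{\left(a \right)} = 129$ ($X{\left(a \right)} = \frac{\left(-1\right) \left(-258\right)}{2} = \frac{1}{2} \cdot 258 = 129$)
$q{\left(p,S \right)} = 54 - 3 S$ ($q{\left(p,S \right)} = - 3 \left(S - 18\right) = - 3 \left(-18 + S\right) = 54 - 3 S$)
$N{\left(P \right)} = -864 + 48 P$ ($N{\left(P \right)} = 8 \left(54 - 3 P\right) \left(-2\right) = \left(432 - 24 P\right) \left(-2\right) = -864 + 48 P$)
$\frac{N{\left(-476 \right)}}{X{\left(c \right)}} = \frac{-864 + 48 \left(-476\right)}{129} = \left(-864 - 22848\right) \frac{1}{129} = \left(-23712\right) \frac{1}{129} = - \frac{7904}{43}$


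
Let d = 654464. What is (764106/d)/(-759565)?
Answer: -382053/248553974080 ≈ -1.5371e-6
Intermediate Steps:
(764106/d)/(-759565) = (764106/654464)/(-759565) = (764106*(1/654464))*(-1/759565) = (382053/327232)*(-1/759565) = -382053/248553974080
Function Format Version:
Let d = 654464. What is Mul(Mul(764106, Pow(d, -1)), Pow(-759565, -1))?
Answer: Rational(-382053, 248553974080) ≈ -1.5371e-6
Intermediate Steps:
Mul(Mul(764106, Pow(d, -1)), Pow(-759565, -1)) = Mul(Mul(764106, Pow(654464, -1)), Pow(-759565, -1)) = Mul(Mul(764106, Rational(1, 654464)), Rational(-1, 759565)) = Mul(Rational(382053, 327232), Rational(-1, 759565)) = Rational(-382053, 248553974080)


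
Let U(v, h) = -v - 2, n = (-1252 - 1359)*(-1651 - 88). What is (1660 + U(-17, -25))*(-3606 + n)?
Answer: 7599346025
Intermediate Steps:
n = 4540529 (n = -2611*(-1739) = 4540529)
U(v, h) = -2 - v
(1660 + U(-17, -25))*(-3606 + n) = (1660 + (-2 - 1*(-17)))*(-3606 + 4540529) = (1660 + (-2 + 17))*4536923 = (1660 + 15)*4536923 = 1675*4536923 = 7599346025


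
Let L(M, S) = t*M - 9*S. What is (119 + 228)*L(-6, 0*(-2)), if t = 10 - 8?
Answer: -4164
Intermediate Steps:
t = 2
L(M, S) = -9*S + 2*M (L(M, S) = 2*M - 9*S = -9*S + 2*M)
(119 + 228)*L(-6, 0*(-2)) = (119 + 228)*(-0*(-2) + 2*(-6)) = 347*(-9*0 - 12) = 347*(0 - 12) = 347*(-12) = -4164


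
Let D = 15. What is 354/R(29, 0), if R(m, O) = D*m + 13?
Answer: 177/224 ≈ 0.79018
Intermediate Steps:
R(m, O) = 13 + 15*m (R(m, O) = 15*m + 13 = 13 + 15*m)
354/R(29, 0) = 354/(13 + 15*29) = 354/(13 + 435) = 354/448 = 354*(1/448) = 177/224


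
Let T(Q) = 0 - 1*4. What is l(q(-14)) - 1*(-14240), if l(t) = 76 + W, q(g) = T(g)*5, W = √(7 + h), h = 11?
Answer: 14316 + 3*√2 ≈ 14320.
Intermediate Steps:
T(Q) = -4 (T(Q) = 0 - 4 = -4)
W = 3*√2 (W = √(7 + 11) = √18 = 3*√2 ≈ 4.2426)
q(g) = -20 (q(g) = -4*5 = -20)
l(t) = 76 + 3*√2
l(q(-14)) - 1*(-14240) = (76 + 3*√2) - 1*(-14240) = (76 + 3*√2) + 14240 = 14316 + 3*√2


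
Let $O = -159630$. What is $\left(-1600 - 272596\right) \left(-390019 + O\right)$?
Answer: $150711557204$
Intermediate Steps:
$\left(-1600 - 272596\right) \left(-390019 + O\right) = \left(-1600 - 272596\right) \left(-390019 - 159630\right) = \left(-274196\right) \left(-549649\right) = 150711557204$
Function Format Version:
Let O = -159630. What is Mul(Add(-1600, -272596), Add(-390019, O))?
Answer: 150711557204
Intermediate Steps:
Mul(Add(-1600, -272596), Add(-390019, O)) = Mul(Add(-1600, -272596), Add(-390019, -159630)) = Mul(-274196, -549649) = 150711557204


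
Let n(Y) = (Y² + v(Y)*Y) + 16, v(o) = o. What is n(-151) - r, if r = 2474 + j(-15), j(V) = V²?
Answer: 42919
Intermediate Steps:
n(Y) = 16 + 2*Y² (n(Y) = (Y² + Y*Y) + 16 = (Y² + Y²) + 16 = 2*Y² + 16 = 16 + 2*Y²)
r = 2699 (r = 2474 + (-15)² = 2474 + 225 = 2699)
n(-151) - r = (16 + 2*(-151)²) - 1*2699 = (16 + 2*22801) - 2699 = (16 + 45602) - 2699 = 45618 - 2699 = 42919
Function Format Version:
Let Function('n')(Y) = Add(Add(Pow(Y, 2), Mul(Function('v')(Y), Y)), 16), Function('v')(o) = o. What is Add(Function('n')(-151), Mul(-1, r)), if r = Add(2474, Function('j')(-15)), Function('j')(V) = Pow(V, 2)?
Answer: 42919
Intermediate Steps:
Function('n')(Y) = Add(16, Mul(2, Pow(Y, 2))) (Function('n')(Y) = Add(Add(Pow(Y, 2), Mul(Y, Y)), 16) = Add(Add(Pow(Y, 2), Pow(Y, 2)), 16) = Add(Mul(2, Pow(Y, 2)), 16) = Add(16, Mul(2, Pow(Y, 2))))
r = 2699 (r = Add(2474, Pow(-15, 2)) = Add(2474, 225) = 2699)
Add(Function('n')(-151), Mul(-1, r)) = Add(Add(16, Mul(2, Pow(-151, 2))), Mul(-1, 2699)) = Add(Add(16, Mul(2, 22801)), -2699) = Add(Add(16, 45602), -2699) = Add(45618, -2699) = 42919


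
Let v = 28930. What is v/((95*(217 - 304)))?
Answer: -5786/1653 ≈ -3.5003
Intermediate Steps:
v/((95*(217 - 304))) = 28930/((95*(217 - 304))) = 28930/((95*(-87))) = 28930/(-8265) = 28930*(-1/8265) = -5786/1653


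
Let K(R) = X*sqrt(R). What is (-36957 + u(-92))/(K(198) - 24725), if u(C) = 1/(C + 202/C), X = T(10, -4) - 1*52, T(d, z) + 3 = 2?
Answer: 3959331125075/2646463996519 - 25461421593*sqrt(22)/2646463996519 ≈ 1.4510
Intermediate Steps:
T(d, z) = -1 (T(d, z) = -3 + 2 = -1)
X = -53 (X = -1 - 1*52 = -1 - 52 = -53)
K(R) = -53*sqrt(R)
(-36957 + u(-92))/(K(198) - 24725) = (-36957 - 92/(202 + (-92)**2))/(-159*sqrt(22) - 24725) = (-36957 - 92/(202 + 8464))/(-159*sqrt(22) - 24725) = (-36957 - 92/8666)/(-159*sqrt(22) - 24725) = (-36957 - 92*1/8666)/(-24725 - 159*sqrt(22)) = (-36957 - 46/4333)/(-24725 - 159*sqrt(22)) = -160134727/(4333*(-24725 - 159*sqrt(22)))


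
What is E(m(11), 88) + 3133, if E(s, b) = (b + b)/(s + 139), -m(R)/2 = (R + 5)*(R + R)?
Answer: 1769969/565 ≈ 3132.7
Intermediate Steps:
m(R) = -4*R*(5 + R) (m(R) = -2*(R + 5)*(R + R) = -2*(5 + R)*2*R = -4*R*(5 + R))
E(s, b) = 2*b/(139 + s) (E(s, b) = (2*b)/(139 + s) = 2*b/(139 + s))
E(m(11), 88) + 3133 = 2*88/(139 - 4*11*(5 + 11)) + 3133 = 2*88/(139 - 4*11*16) + 3133 = 2*88/(139 - 704) + 3133 = 2*88/(-565) + 3133 = 2*88*(-1/565) + 3133 = -176/565 + 3133 = 1769969/565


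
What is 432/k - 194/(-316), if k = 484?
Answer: 28801/19118 ≈ 1.5065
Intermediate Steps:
432/k - 194/(-316) = 432/484 - 194/(-316) = 432*(1/484) - 194*(-1/316) = 108/121 + 97/158 = 28801/19118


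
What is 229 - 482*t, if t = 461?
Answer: -221973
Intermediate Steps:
229 - 482*t = 229 - 482*461 = 229 - 222202 = -221973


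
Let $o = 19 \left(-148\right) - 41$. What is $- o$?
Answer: $2853$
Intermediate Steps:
$o = -2853$ ($o = -2812 - 41 = -2853$)
$- o = \left(-1\right) \left(-2853\right) = 2853$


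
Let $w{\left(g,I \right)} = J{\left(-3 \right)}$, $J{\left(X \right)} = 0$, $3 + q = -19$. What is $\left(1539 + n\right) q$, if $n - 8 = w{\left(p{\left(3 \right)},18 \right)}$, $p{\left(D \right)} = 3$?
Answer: $-34034$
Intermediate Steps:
$q = -22$ ($q = -3 - 19 = -22$)
$w{\left(g,I \right)} = 0$
$n = 8$ ($n = 8 + 0 = 8$)
$\left(1539 + n\right) q = \left(1539 + 8\right) \left(-22\right) = 1547 \left(-22\right) = -34034$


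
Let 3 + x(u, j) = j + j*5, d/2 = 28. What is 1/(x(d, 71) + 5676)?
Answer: 1/6099 ≈ 0.00016396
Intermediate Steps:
d = 56 (d = 2*28 = 56)
x(u, j) = -3 + 6*j (x(u, j) = -3 + (j + j*5) = -3 + (j + 5*j) = -3 + 6*j)
1/(x(d, 71) + 5676) = 1/((-3 + 6*71) + 5676) = 1/((-3 + 426) + 5676) = 1/(423 + 5676) = 1/6099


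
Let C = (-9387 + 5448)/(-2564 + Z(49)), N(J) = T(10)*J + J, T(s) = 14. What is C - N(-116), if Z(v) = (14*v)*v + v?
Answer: 54108321/31099 ≈ 1739.9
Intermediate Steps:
N(J) = 15*J (N(J) = 14*J + J = 15*J)
Z(v) = v + 14*v**2 (Z(v) = 14*v**2 + v = v + 14*v**2)
C = -3939/31099 (C = (-9387 + 5448)/(-2564 + 49*(1 + 14*49)) = -3939/(-2564 + 49*(1 + 686)) = -3939/(-2564 + 49*687) = -3939/(-2564 + 33663) = -3939/31099 ≈ -0.12666)
C - N(-116) = -3939/31099 - 15*(-116) = -3939/31099 - 1*(-1740) = -3939/31099 + 1740 = 54108321/31099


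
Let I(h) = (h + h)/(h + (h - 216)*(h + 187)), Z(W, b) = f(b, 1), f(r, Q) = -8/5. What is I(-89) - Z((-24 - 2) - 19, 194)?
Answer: 240722/149895 ≈ 1.6059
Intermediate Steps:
f(r, Q) = -8/5 (f(r, Q) = -8*1/5 = -8/5)
Z(W, b) = -8/5
I(h) = 2*h/(h + (-216 + h)*(187 + h)) (I(h) = (2*h)/(h + (-216 + h)*(187 + h)) = 2*h/(h + (-216 + h)*(187 + h)))
I(-89) - Z((-24 - 2) - 19, 194) = 2*(-89)/(-40392 + (-89)**2 - 28*(-89)) - 1*(-8/5) = 2*(-89)/(-40392 + 7921 + 2492) + 8/5 = 2*(-89)/(-29979) + 8/5 = 2*(-89)*(-1/29979) + 8/5 = 178/29979 + 8/5 = 240722/149895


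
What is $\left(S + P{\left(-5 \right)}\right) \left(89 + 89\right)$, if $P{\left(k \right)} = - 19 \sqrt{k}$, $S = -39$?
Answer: $-6942 - 3382 i \sqrt{5} \approx -6942.0 - 7562.4 i$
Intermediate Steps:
$\left(S + P{\left(-5 \right)}\right) \left(89 + 89\right) = \left(-39 - 19 \sqrt{-5}\right) \left(89 + 89\right) = \left(-39 - 19 i \sqrt{5}\right) 178 = -6942 - 3382 i \sqrt{5}$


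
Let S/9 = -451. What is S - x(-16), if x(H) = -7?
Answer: -4052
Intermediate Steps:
S = -4059 (S = 9*(-451) = -4059)
S - x(-16) = -4059 - 1*(-7) = -4059 + 7 = -4052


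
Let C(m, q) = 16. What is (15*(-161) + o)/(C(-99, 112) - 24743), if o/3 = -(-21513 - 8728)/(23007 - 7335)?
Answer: 12585719/129173848 ≈ 0.097432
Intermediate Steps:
o = 30241/5224 (o = 3*(-(-21513 - 8728)/(23007 - 7335)) = 3*(-(-30241)/15672) = 3*(-1*(-30241/15672)) = 3*(30241/15672) = 30241/5224 ≈ 5.7889)
(15*(-161) + o)/(C(-99, 112) - 24743) = (15*(-161) + 30241/5224)/(16 - 24743) = (-2415 + 30241/5224)/(-24727) = -12585719/5224*(-1/24727) = 12585719/129173848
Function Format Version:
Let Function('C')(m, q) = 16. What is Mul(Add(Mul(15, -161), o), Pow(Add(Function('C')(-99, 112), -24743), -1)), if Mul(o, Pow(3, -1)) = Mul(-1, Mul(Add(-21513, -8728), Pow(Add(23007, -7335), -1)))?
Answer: Rational(12585719, 129173848) ≈ 0.097432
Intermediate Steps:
o = Rational(30241, 5224) (o = Mul(3, Mul(-1, Mul(Add(-21513, -8728), Pow(Add(23007, -7335), -1)))) = Mul(3, Mul(-1, Mul(-30241, Pow(15672, -1)))) = Mul(3, Mul(-1, Mul(-30241, Rational(1, 15672)))) = Mul(3, Mul(-1, Rational(-30241, 15672))) = Mul(3, Rational(30241, 15672)) = Rational(30241, 5224) ≈ 5.7889)
Mul(Add(Mul(15, -161), o), Pow(Add(Function('C')(-99, 112), -24743), -1)) = Mul(Add(Mul(15, -161), Rational(30241, 5224)), Pow(Add(16, -24743), -1)) = Mul(Add(-2415, Rational(30241, 5224)), Pow(-24727, -1)) = Mul(Rational(-12585719, 5224), Rational(-1, 24727)) = Rational(12585719, 129173848)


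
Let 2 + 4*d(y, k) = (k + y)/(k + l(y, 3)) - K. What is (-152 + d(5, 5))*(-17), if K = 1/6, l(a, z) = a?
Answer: 62135/24 ≈ 2589.0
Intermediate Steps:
K = 1/6 ≈ 0.16667
d(y, k) = -7/24 (d(y, k) = -1/2 + ((k + y)/(k + y) - 1*1/6)/4 = -1/2 + (1 - 1/6)/4 = -1/2 + (1/4)*(5/6) = -1/2 + 5/24 = -7/24)
(-152 + d(5, 5))*(-17) = (-152 - 7/24)*(-17) = -3655/24*(-17) = 62135/24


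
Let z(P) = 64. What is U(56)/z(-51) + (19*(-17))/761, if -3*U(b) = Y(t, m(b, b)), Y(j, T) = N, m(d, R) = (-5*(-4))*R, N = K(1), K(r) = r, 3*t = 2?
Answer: -62777/146112 ≈ -0.42965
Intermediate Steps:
t = ⅔ (t = (⅓)*2 = ⅔ ≈ 0.66667)
N = 1
m(d, R) = 20*R
Y(j, T) = 1
U(b) = -⅓ (U(b) = -⅓*1 = -⅓)
U(56)/z(-51) + (19*(-17))/761 = -⅓/64 + (19*(-17))/761 = -⅓*1/64 - 323*1/761 = -1/192 - 323/761 = -62777/146112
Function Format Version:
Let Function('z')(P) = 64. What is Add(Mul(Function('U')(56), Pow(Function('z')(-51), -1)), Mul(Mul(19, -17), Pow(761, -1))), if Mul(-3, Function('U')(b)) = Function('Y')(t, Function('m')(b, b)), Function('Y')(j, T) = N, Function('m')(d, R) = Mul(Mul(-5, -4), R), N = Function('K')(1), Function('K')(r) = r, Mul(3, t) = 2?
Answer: Rational(-62777, 146112) ≈ -0.42965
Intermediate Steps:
t = Rational(2, 3) (t = Mul(Rational(1, 3), 2) = Rational(2, 3) ≈ 0.66667)
N = 1
Function('m')(d, R) = Mul(20, R)
Function('Y')(j, T) = 1
Function('U')(b) = Rational(-1, 3) (Function('U')(b) = Mul(Rational(-1, 3), 1) = Rational(-1, 3))
Add(Mul(Function('U')(56), Pow(Function('z')(-51), -1)), Mul(Mul(19, -17), Pow(761, -1))) = Add(Mul(Rational(-1, 3), Pow(64, -1)), Mul(Mul(19, -17), Pow(761, -1))) = Add(Mul(Rational(-1, 3), Rational(1, 64)), Mul(-323, Rational(1, 761))) = Add(Rational(-1, 192), Rational(-323, 761)) = Rational(-62777, 146112)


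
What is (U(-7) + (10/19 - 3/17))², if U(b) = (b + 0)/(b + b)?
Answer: 301401/417316 ≈ 0.72224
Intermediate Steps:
U(b) = ½ (U(b) = b/((2*b)) = b*(1/(2*b)) = ½)
(U(-7) + (10/19 - 3/17))² = (½ + (10/19 - 3/17))² = (½ + 113/323)² = (549/646)² = 301401/417316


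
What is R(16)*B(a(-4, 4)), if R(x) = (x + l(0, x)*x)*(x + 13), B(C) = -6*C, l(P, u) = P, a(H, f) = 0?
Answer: 0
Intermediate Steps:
R(x) = x*(13 + x) (R(x) = (x + 0*x)*(x + 13) = (x + 0)*(13 + x) = x*(13 + x))
R(16)*B(a(-4, 4)) = (16*(13 + 16))*(-6*0) = (16*29)*0 = 464*0 = 0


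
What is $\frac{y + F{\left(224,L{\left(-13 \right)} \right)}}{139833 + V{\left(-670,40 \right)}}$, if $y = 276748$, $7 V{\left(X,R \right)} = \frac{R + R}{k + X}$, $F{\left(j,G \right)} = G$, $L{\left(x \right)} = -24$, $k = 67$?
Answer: $\frac{1168052004}{590235013} \approx 1.979$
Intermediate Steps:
$V{\left(X,R \right)} = \frac{2 R}{7 \left(67 + X\right)}$ ($V{\left(X,R \right)} = \frac{\left(R + R\right) \frac{1}{67 + X}}{7} = \frac{2 R \frac{1}{67 + X}}{7} = \frac{2 R}{7 \left(67 + X\right)}$)
$\frac{y + F{\left(224,L{\left(-13 \right)} \right)}}{139833 + V{\left(-670,40 \right)}} = \frac{276748 - 24}{139833 + \frac{2}{7} \cdot 40 \frac{1}{67 - 670}} = \frac{276724}{139833 + \frac{2}{7} \cdot 40 \frac{1}{-603}} = \frac{276724}{139833 + \frac{2}{7} \cdot 40 \left(- \frac{1}{603}\right)} = \frac{276724}{139833 - \frac{80}{4221}} = \frac{276724}{\frac{590235013}{4221}} = 276724 \cdot \frac{4221}{590235013} = \frac{1168052004}{590235013}$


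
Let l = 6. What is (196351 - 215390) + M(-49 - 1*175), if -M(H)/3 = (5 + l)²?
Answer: -19402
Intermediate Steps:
M(H) = -363 (M(H) = -3*(5 + 6)² = -3*11² = -3*121 = -363)
(196351 - 215390) + M(-49 - 1*175) = (196351 - 215390) - 363 = -19039 - 363 = -19402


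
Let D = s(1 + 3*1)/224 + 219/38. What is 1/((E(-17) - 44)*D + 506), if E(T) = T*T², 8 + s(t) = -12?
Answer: -1064/29387025 ≈ -3.6206e-5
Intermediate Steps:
s(t) = -20 (s(t) = -8 - 12 = -20)
E(T) = T³
D = 6037/1064 (D = -20/224 + 219/38 = -20*1/224 + 219*(1/38) = -5/56 + 219/38 = 6037/1064 ≈ 5.6739)
1/((E(-17) - 44)*D + 506) = 1/(((-17)³ - 44)*(6037/1064) + 506) = 1/((-4913 - 44)*(6037/1064) + 506) = 1/(-4957*6037/1064 + 506) = 1/(-29925409/1064 + 506) = 1/(-29387025/1064) = -1064/29387025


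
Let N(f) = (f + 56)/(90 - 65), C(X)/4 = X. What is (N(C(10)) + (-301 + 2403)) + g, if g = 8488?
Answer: 264846/25 ≈ 10594.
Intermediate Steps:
C(X) = 4*X
N(f) = 56/25 + f/25 (N(f) = (56 + f)/25 = (56 + f)*(1/25) = 56/25 + f/25)
(N(C(10)) + (-301 + 2403)) + g = ((56/25 + (4*10)/25) + (-301 + 2403)) + 8488 = ((56/25 + (1/25)*40) + 2102) + 8488 = ((56/25 + 8/5) + 2102) + 8488 = (96/25 + 2102) + 8488 = 52646/25 + 8488 = 264846/25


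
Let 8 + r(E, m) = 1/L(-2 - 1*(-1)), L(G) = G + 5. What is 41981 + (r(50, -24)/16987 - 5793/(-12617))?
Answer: 35990701005233/857299916 ≈ 41981.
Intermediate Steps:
L(G) = 5 + G
r(E, m) = -31/4 (r(E, m) = -8 + 1/(5 + (-2 - 1*(-1))) = -8 + 1/(5 + (-2 + 1)) = -8 + 1/(5 - 1) = -8 + 1/4 = -8 + ¼ = -31/4)
41981 + (r(50, -24)/16987 - 5793/(-12617)) = 41981 + (-31/4/16987 - 5793/(-12617)) = 41981 + (-31/4*1/16987 - 5793*(-1/12617)) = 41981 + (-31/67948 + 5793/12617) = 41981 + 393231637/857299916 = 35990701005233/857299916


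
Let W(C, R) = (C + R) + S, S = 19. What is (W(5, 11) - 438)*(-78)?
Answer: 31434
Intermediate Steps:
W(C, R) = 19 + C + R (W(C, R) = (C + R) + 19 = 19 + C + R)
(W(5, 11) - 438)*(-78) = ((19 + 5 + 11) - 438)*(-78) = (35 - 438)*(-78) = -403*(-78) = 31434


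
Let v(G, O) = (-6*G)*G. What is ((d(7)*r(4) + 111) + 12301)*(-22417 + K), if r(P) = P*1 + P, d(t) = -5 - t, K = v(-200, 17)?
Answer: -3231927772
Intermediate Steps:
v(G, O) = -6*G²
K = -240000 (K = -6*(-200)² = -6*40000 = -240000)
r(P) = 2*P (r(P) = P + P = 2*P)
((d(7)*r(4) + 111) + 12301)*(-22417 + K) = (((-5 - 1*7)*(2*4) + 111) + 12301)*(-22417 - 240000) = (((-5 - 7)*8 + 111) + 12301)*(-262417) = ((-12*8 + 111) + 12301)*(-262417) = ((-96 + 111) + 12301)*(-262417) = (15 + 12301)*(-262417) = 12316*(-262417) = -3231927772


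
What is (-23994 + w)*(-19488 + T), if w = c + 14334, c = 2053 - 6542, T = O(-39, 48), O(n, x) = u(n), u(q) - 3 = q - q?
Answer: 275693265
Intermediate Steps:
u(q) = 3 (u(q) = 3 + (q - q) = 3 + 0 = 3)
O(n, x) = 3
T = 3
c = -4489
w = 9845 (w = -4489 + 14334 = 9845)
(-23994 + w)*(-19488 + T) = (-23994 + 9845)*(-19488 + 3) = -14149*(-19485) = 275693265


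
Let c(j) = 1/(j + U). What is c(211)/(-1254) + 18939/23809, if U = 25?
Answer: 5604859607/7046130696 ≈ 0.79545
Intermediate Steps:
c(j) = 1/(25 + j) (c(j) = 1/(j + 25) = 1/(25 + j))
c(211)/(-1254) + 18939/23809 = 1/((25 + 211)*(-1254)) + 18939/23809 = -1/1254/236 + 18939*(1/23809) = (1/236)*(-1/1254) + 18939/23809 = -1/295944 + 18939/23809 = 5604859607/7046130696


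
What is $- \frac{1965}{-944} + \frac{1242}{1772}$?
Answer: $\frac{1163607}{418192} \approx 2.7825$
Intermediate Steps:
$- \frac{1965}{-944} + \frac{1242}{1772} = \left(-1965\right) \left(- \frac{1}{944}\right) + 1242 \cdot \frac{1}{1772} = \frac{1965}{944} + \frac{621}{886} = \frac{1163607}{418192}$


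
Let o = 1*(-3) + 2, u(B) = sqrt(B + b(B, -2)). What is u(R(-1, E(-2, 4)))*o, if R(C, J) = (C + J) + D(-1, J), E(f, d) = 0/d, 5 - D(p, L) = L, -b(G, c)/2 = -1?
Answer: -sqrt(6) ≈ -2.4495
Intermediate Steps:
b(G, c) = 2 (b(G, c) = -2*(-1) = 2)
D(p, L) = 5 - L
E(f, d) = 0
R(C, J) = 5 + C (R(C, J) = (C + J) + (5 - J) = 5 + C)
u(B) = sqrt(2 + B) (u(B) = sqrt(B + 2) = sqrt(2 + B))
o = -1 (o = -3 + 2 = -1)
u(R(-1, E(-2, 4)))*o = sqrt(2 + (5 - 1))*(-1) = sqrt(2 + 4)*(-1) = sqrt(6)*(-1) = -sqrt(6)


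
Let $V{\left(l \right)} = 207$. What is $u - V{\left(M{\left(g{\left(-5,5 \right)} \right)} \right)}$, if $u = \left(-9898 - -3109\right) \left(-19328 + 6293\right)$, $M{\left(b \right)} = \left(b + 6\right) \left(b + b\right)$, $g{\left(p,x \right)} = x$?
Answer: $88494408$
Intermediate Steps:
$M{\left(b \right)} = 2 b \left(6 + b\right)$ ($M{\left(b \right)} = \left(6 + b\right) 2 b = 2 b \left(6 + b\right)$)
$u = 88494615$ ($u = \left(-9898 + 3109\right) \left(-13035\right) = \left(-6789\right) \left(-13035\right) = 88494615$)
$u - V{\left(M{\left(g{\left(-5,5 \right)} \right)} \right)} = 88494615 - 207 = 88494408$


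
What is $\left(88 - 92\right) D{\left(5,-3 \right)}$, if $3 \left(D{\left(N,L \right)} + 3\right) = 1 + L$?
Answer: $\frac{44}{3} \approx 14.667$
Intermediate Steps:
$D{\left(N,L \right)} = - \frac{8}{3} + \frac{L}{3}$ ($D{\left(N,L \right)} = -3 + \frac{1 + L}{3} = -3 + \left(\frac{1}{3} + \frac{L}{3}\right) = - \frac{8}{3} + \frac{L}{3}$)
$\left(88 - 92\right) D{\left(5,-3 \right)} = \left(88 - 92\right) \left(- \frac{8}{3} + \frac{1}{3} \left(-3\right)\right) = - 4 \left(- \frac{8}{3} - 1\right) = \left(-4\right) \left(- \frac{11}{3}\right) = \frac{44}{3}$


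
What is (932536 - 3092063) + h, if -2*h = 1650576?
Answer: -2984815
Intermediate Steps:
h = -825288 (h = -1/2*1650576 = -825288)
(932536 - 3092063) + h = (932536 - 3092063) - 825288 = -2159527 - 825288 = -2984815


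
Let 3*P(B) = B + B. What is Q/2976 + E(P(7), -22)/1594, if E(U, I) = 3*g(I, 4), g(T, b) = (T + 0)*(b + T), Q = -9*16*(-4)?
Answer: 23196/24707 ≈ 0.93884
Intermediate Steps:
P(B) = 2*B/3 (P(B) = (B + B)/3 = (2*B)/3 = 2*B/3)
Q = 576 (Q = -144*(-4) = 576)
g(T, b) = T*(T + b)
E(U, I) = 3*I*(4 + I) (E(U, I) = 3*(I*(I + 4)) = 3*(I*(4 + I)) = 3*I*(4 + I))
Q/2976 + E(P(7), -22)/1594 = 576/2976 + (3*(-22)*(4 - 22))/1594 = 576*(1/2976) + (3*(-22)*(-18))*(1/1594) = 6/31 + 1188*(1/1594) = 6/31 + 594/797 = 23196/24707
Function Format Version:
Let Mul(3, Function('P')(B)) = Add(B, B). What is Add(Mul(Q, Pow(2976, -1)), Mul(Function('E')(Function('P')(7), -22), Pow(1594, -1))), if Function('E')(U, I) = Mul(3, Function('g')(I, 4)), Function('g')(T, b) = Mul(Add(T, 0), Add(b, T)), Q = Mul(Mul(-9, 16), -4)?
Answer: Rational(23196, 24707) ≈ 0.93884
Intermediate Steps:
Function('P')(B) = Mul(Rational(2, 3), B) (Function('P')(B) = Mul(Rational(1, 3), Add(B, B)) = Mul(Rational(1, 3), Mul(2, B)) = Mul(Rational(2, 3), B))
Q = 576 (Q = Mul(-144, -4) = 576)
Function('g')(T, b) = Mul(T, Add(T, b))
Function('E')(U, I) = Mul(3, I, Add(4, I)) (Function('E')(U, I) = Mul(3, Mul(I, Add(I, 4))) = Mul(3, Mul(I, Add(4, I))) = Mul(3, I, Add(4, I)))
Add(Mul(Q, Pow(2976, -1)), Mul(Function('E')(Function('P')(7), -22), Pow(1594, -1))) = Add(Mul(576, Pow(2976, -1)), Mul(Mul(3, -22, Add(4, -22)), Pow(1594, -1))) = Add(Mul(576, Rational(1, 2976)), Mul(Mul(3, -22, -18), Rational(1, 1594))) = Add(Rational(6, 31), Mul(1188, Rational(1, 1594))) = Add(Rational(6, 31), Rational(594, 797)) = Rational(23196, 24707)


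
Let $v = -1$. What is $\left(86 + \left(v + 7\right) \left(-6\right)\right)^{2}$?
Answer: $2500$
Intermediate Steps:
$\left(86 + \left(v + 7\right) \left(-6\right)\right)^{2} = \left(86 + \left(-1 + 7\right) \left(-6\right)\right)^{2} = \left(86 + 6 \left(-6\right)\right)^{2} = \left(86 - 36\right)^{2} = 50^{2} = 2500$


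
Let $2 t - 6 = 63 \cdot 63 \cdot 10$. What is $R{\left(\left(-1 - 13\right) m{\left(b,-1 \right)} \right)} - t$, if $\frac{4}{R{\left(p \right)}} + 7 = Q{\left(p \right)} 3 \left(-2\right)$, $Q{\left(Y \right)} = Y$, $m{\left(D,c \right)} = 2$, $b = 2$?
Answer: $- \frac{3195524}{161} \approx -19848.0$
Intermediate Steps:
$R{\left(p \right)} = \frac{4}{-7 - 6 p}$ ($R{\left(p \right)} = \frac{4}{-7 + p 3 \left(-2\right)} = \frac{4}{-7 + 3 p \left(-2\right)} = \frac{4}{-7 - 6 p}$)
$t = 19848$ ($t = 3 + \frac{63 \cdot 63 \cdot 10}{2} = 3 + \frac{3969 \cdot 10}{2} = 3 + \frac{1}{2} \cdot 39690 = 3 + 19845 = 19848$)
$R{\left(\left(-1 - 13\right) m{\left(b,-1 \right)} \right)} - t = - \frac{4}{7 + 6 \left(-1 - 13\right) 2} - 19848 = - \frac{4}{7 + 6 \left(\left(-14\right) 2\right)} - 19848 = - \frac{4}{7 + 6 \left(-28\right)} - 19848 = - \frac{4}{7 - 168} - 19848 = - \frac{4}{-161} - 19848 = \left(-4\right) \left(- \frac{1}{161}\right) - 19848 = \frac{4}{161} - 19848 = - \frac{3195524}{161}$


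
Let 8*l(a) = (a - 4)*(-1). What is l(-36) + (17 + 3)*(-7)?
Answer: -135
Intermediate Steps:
l(a) = ½ - a/8 (l(a) = ((a - 4)*(-1))/8 = ((-4 + a)*(-1))/8 = (4 - a)/8 = ½ - a/8)
l(-36) + (17 + 3)*(-7) = (½ - ⅛*(-36)) + (17 + 3)*(-7) = (½ + 9/2) + 20*(-7) = 5 - 140 = -135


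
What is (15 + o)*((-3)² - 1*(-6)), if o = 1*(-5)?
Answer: 150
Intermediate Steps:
o = -5
(15 + o)*((-3)² - 1*(-6)) = (15 - 5)*((-3)² - 1*(-6)) = 10*(9 + 6) = 10*15 = 150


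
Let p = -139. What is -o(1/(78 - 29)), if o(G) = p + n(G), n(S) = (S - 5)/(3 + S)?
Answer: 5204/37 ≈ 140.65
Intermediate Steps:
n(S) = (-5 + S)/(3 + S)
o(G) = -139 + (-5 + G)/(3 + G)
-o(1/(78 - 29)) = -2*(-211 - 69/(78 - 29))/(3 + 1/(78 - 29)) = -2*(-211 - 69/49)/(3 + 1/49) = -2*(-211 - 69*1/49)/(3 + 1/49) = -2*(-211 - 69/49)/148/49 = -2*49*(-10408)/(148*49) = -1*(-5204/37) = 5204/37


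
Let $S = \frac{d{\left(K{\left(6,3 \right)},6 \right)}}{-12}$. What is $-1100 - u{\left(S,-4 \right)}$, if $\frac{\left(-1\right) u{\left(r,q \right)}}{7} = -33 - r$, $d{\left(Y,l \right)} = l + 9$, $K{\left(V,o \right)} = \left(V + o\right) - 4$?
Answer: $- \frac{5289}{4} \approx -1322.3$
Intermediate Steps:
$K{\left(V,o \right)} = -4 + V + o$
$d{\left(Y,l \right)} = 9 + l$
$S = - \frac{5}{4}$ ($S = \frac{9 + 6}{-12} = 15 \left(- \frac{1}{12}\right) = - \frac{5}{4} \approx -1.25$)
$u{\left(r,q \right)} = 231 + 7 r$ ($u{\left(r,q \right)} = - 7 \left(-33 - r\right) = 231 + 7 r$)
$-1100 - u{\left(S,-4 \right)} = -1100 - \left(231 + 7 \left(- \frac{5}{4}\right)\right) = -1100 - \left(231 - \frac{35}{4}\right) = -1100 - \frac{889}{4} = - \frac{5289}{4}$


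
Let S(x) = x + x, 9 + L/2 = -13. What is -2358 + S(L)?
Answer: -2446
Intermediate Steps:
L = -44 (L = -18 + 2*(-13) = -18 - 26 = -44)
S(x) = 2*x
-2358 + S(L) = -2358 + 2*(-44) = -2358 - 88 = -2446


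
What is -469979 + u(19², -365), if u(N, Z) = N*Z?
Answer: -601744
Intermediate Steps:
-469979 + u(19², -365) = -469979 + 19²*(-365) = -469979 + 361*(-365) = -469979 - 131765 = -601744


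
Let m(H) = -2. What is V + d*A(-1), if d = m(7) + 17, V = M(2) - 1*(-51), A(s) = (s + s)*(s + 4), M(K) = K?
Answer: -37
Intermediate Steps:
A(s) = 2*s*(4 + s) (A(s) = (2*s)*(4 + s) = 2*s*(4 + s))
V = 53 (V = 2 - 1*(-51) = 2 + 51 = 53)
d = 15 (d = -2 + 17 = 15)
V + d*A(-1) = 53 + 15*(2*(-1)*(4 - 1)) = 53 + 15*(2*(-1)*3) = 53 + 15*(-6) = 53 - 90 = -37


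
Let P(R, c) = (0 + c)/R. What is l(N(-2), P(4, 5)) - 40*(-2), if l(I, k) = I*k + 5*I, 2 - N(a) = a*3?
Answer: 130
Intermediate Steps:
P(R, c) = c/R
N(a) = 2 - 3*a (N(a) = 2 - a*3 = 2 - 3*a)
l(I, k) = 5*I + I*k
l(N(-2), P(4, 5)) - 40*(-2) = (2 - 3*(-2))*(5 + 5/4) - 40*(-2) = (2 + 6)*(5 + 5*(1/4)) + 80 = 8*(5 + 5/4) + 80 = 8*(25/4) + 80 = 50 + 80 = 130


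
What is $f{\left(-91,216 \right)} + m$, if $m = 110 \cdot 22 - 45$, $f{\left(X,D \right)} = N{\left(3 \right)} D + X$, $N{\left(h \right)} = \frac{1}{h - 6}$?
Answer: $2212$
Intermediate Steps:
$N{\left(h \right)} = \frac{1}{-6 + h}$
$f{\left(X,D \right)} = X - \frac{D}{3}$ ($f{\left(X,D \right)} = \frac{D}{-6 + 3} + X = \frac{D}{-3} + X = - \frac{D}{3} + X = X - \frac{D}{3}$)
$m = 2375$ ($m = 2420 - 45 = 2375$)
$f{\left(-91,216 \right)} + m = \left(-91 - 72\right) + 2375 = -163 + 2375 = 2212$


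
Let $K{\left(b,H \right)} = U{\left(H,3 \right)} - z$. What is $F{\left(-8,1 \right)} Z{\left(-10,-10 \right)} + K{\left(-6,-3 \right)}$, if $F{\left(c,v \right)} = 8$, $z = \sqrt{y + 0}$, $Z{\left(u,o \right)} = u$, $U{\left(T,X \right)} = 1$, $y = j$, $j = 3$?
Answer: $-79 - \sqrt{3} \approx -80.732$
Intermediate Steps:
$y = 3$
$z = \sqrt{3}$ ($z = \sqrt{3 + 0} = \sqrt{3} \approx 1.732$)
$K{\left(b,H \right)} = 1 - \sqrt{3}$
$F{\left(-8,1 \right)} Z{\left(-10,-10 \right)} + K{\left(-6,-3 \right)} = 8 \left(-10\right) + \left(1 - \sqrt{3}\right) = -80 + \left(1 - \sqrt{3}\right) = -79 - \sqrt{3}$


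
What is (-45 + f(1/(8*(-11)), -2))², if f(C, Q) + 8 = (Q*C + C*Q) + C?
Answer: 21724921/7744 ≈ 2805.4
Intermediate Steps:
f(C, Q) = -8 + C + 2*C*Q (f(C, Q) = -8 + ((Q*C + C*Q) + C) = -8 + ((C*Q + C*Q) + C) = -8 + (2*C*Q + C) = -8 + (C + 2*C*Q) = -8 + C + 2*C*Q)
(-45 + f(1/(8*(-11)), -2))² = (-45 + (-8 + 1/(8*(-11)) + 2*(1/(8*(-11)))*(-2)))² = (-45 + (-8 + (⅛)*(-1/11) + 2*((⅛)*(-1/11))*(-2)))² = (-45 + (-8 - 1/88 + 2*(-1/88)*(-2)))² = (-45 + (-8 - 1/88 + 1/22))² = (-45 - 701/88)² = (-4661/88)² = 21724921/7744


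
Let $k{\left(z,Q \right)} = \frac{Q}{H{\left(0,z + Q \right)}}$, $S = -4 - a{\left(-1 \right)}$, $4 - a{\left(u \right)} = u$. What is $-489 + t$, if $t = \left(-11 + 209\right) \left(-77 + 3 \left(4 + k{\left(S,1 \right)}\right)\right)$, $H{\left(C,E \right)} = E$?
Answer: $- \frac{53733}{4} \approx -13433.0$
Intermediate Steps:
$a{\left(u \right)} = 4 - u$
$S = -9$ ($S = -4 - \left(4 - -1\right) = -4 - \left(4 + 1\right) = -4 - 5 = -9$)
$k{\left(z,Q \right)} = \frac{Q}{Q + z}$ ($k{\left(z,Q \right)} = \frac{Q}{z + Q} = \frac{Q}{Q + z}$)
$t = - \frac{51777}{4}$ ($t = \left(-11 + 209\right) \left(-77 + 3 \left(4 + 1 \frac{1}{1 - 9}\right)\right) = 198 \left(-77 + 3 \left(4 + 1 \frac{1}{-8}\right)\right) = 198 \left(-77 + 3 \left(4 + 1 \left(- \frac{1}{8}\right)\right)\right) = 198 \left(-77 + 3 \left(4 - \frac{1}{8}\right)\right) = 198 \left(-77 + 3 \cdot \frac{31}{8}\right) = 198 \left(-77 + \frac{93}{8}\right) = 198 \left(- \frac{523}{8}\right) = - \frac{51777}{4} \approx -12944.0$)
$-489 + t = -489 - \frac{51777}{4} = - \frac{53733}{4}$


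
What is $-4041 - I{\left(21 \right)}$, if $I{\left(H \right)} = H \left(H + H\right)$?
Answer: $-4923$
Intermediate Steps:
$I{\left(H \right)} = 2 H^{2}$ ($I{\left(H \right)} = H 2 H = 2 H^{2}$)
$-4041 - I{\left(21 \right)} = -4041 - 2 \cdot 21^{2} = -4041 - 2 \cdot 441 = -4041 - 882 = -4923$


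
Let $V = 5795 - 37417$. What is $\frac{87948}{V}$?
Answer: $- \frac{43974}{15811} \approx -2.7812$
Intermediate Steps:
$V = -31622$
$\frac{87948}{V} = \frac{87948}{-31622} = 87948 \left(- \frac{1}{31622}\right) = - \frac{43974}{15811}$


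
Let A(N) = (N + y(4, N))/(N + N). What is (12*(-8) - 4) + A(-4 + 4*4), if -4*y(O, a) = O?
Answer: -2389/24 ≈ -99.542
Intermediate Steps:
y(O, a) = -O/4
A(N) = (-1 + N)/(2*N) (A(N) = (N - 1/4*4)/(N + N) = (N - 1)/((2*N)) = (-1 + N)*(1/(2*N)) = (-1 + N)/(2*N))
(12*(-8) - 4) + A(-4 + 4*4) = (12*(-8) - 4) + (-1 + (-4 + 4*4))/(2*(-4 + 4*4)) = (-96 - 4) + (-1 + (-4 + 16))/(2*(-4 + 16)) = -100 + (1/2)*(-1 + 12)/12 = -100 + (1/2)*(1/12)*11 = -100 + 11/24 = -2389/24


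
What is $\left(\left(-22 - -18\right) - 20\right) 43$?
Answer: $-1032$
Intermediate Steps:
$\left(\left(-22 - -18\right) - 20\right) 43 = \left(\left(-22 + 18\right) - 20\right) 43 = \left(-4 - 20\right) 43 = \left(-24\right) 43 = -1032$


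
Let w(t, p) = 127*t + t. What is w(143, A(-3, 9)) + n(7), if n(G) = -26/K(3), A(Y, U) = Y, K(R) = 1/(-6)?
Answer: 18460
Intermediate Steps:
K(R) = -⅙
w(t, p) = 128*t
n(G) = 156 (n(G) = -26/(-⅙) = -26*(-6) = 156)
w(143, A(-3, 9)) + n(7) = 128*143 + 156 = 18304 + 156 = 18460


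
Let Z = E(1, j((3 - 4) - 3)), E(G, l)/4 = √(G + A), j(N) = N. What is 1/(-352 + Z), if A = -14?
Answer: -22/7757 - I*√13/31028 ≈ -0.0028361 - 0.0001162*I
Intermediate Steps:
E(G, l) = 4*√(-14 + G) (E(G, l) = 4*√(G - 14) = 4*√(-14 + G))
Z = 4*I*√13 (Z = 4*√(-14 + 1) = 4*√(-13) = 4*(I*√13) = 4*I*√13 ≈ 14.422*I)
1/(-352 + Z) = 1/(-352 + 4*I*√13)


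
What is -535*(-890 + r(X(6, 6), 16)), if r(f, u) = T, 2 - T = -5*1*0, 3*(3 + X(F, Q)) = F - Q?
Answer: 475080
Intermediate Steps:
X(F, Q) = -3 - Q/3 + F/3 (X(F, Q) = -3 + (F - Q)/3 = -3 + (-Q/3 + F/3) = -3 - Q/3 + F/3)
T = 2 (T = 2 - (-5*1)*0 = 2 - (-5)*0 = 2 - 1*0 = 2 + 0 = 2)
r(f, u) = 2
-535*(-890 + r(X(6, 6), 16)) = -535*(-890 + 2) = -535*(-888) = 475080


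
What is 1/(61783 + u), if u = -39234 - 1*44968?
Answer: -1/22419 ≈ -4.4605e-5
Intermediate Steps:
u = -84202 (u = -39234 - 44968 = -84202)
1/(61783 + u) = 1/(61783 - 84202) = 1/(-22419) = -1/22419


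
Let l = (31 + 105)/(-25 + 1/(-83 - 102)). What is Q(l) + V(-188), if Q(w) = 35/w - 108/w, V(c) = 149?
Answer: 2043269/12580 ≈ 162.42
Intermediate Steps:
l = -12580/2313 (l = 136/(-25 + 1/(-185)) = 136/(-25 - 1/185) = 136/(-4626/185) = 136*(-185/4626) = -12580/2313 ≈ -5.4388)
Q(w) = -73/w
Q(l) + V(-188) = -73/(-12580/2313) + 149 = -73*(-2313/12580) + 149 = 168849/12580 + 149 = 2043269/12580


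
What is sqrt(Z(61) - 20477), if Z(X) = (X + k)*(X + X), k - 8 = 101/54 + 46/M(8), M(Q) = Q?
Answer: I*sqrt(3605898)/18 ≈ 105.5*I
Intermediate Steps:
k = 1687/108 (k = 8 + (101/54 + 46/8) = 8 + (101*(1/54) + 46*(1/8)) = 8 + (101/54 + 23/4) = 8 + 823/108 = 1687/108 ≈ 15.620)
Z(X) = 2*X*(1687/108 + X) (Z(X) = (X + 1687/108)*(X + X) = (1687/108 + X)*(2*X) = 2*X*(1687/108 + X))
sqrt(Z(61) - 20477) = sqrt((1/54)*61*(1687 + 108*61) - 20477) = sqrt((1/54)*61*(1687 + 6588) - 20477) = sqrt((1/54)*61*8275 - 20477) = sqrt(504775/54 - 20477) = sqrt(-600983/54) = I*sqrt(3605898)/18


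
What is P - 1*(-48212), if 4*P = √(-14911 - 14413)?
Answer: 48212 + I*√7331/2 ≈ 48212.0 + 42.811*I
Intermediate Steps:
P = I*√7331/2 (P = √(-14911 - 14413)/4 = √(-29324)/4 = (2*I*√7331)/4 = I*√7331/2 ≈ 42.811*I)
P - 1*(-48212) = I*√7331/2 - 1*(-48212) = I*√7331/2 + 48212 = 48212 + I*√7331/2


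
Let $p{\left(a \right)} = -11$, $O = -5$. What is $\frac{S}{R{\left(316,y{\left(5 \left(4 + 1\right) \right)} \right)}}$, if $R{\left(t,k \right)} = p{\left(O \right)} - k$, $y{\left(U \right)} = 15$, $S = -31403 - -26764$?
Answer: $\frac{4639}{26} \approx 178.42$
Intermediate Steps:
$S = -4639$ ($S = -31403 + 26764 = -4639$)
$R{\left(t,k \right)} = -11 - k$
$\frac{S}{R{\left(316,y{\left(5 \left(4 + 1\right) \right)} \right)}} = - \frac{4639}{-11 - 15} = - \frac{4639}{-26} = \left(-4639\right) \left(- \frac{1}{26}\right) = \frac{4639}{26}$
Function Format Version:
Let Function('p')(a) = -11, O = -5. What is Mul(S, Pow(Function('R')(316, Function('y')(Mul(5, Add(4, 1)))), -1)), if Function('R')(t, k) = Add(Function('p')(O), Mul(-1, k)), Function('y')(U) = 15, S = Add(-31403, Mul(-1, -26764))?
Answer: Rational(4639, 26) ≈ 178.42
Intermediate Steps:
S = -4639 (S = Add(-31403, 26764) = -4639)
Function('R')(t, k) = Add(-11, Mul(-1, k))
Mul(S, Pow(Function('R')(316, Function('y')(Mul(5, Add(4, 1)))), -1)) = Mul(-4639, Pow(Add(-11, Mul(-1, 15)), -1)) = Mul(-4639, Pow(Add(-11, -15), -1)) = Mul(-4639, Pow(-26, -1)) = Mul(-4639, Rational(-1, 26)) = Rational(4639, 26)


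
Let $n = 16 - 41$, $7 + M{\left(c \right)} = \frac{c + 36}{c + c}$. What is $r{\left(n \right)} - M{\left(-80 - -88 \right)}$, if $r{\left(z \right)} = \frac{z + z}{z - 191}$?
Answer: $\frac{121}{27} \approx 4.4815$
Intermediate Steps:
$M{\left(c \right)} = -7 + \frac{36 + c}{2 c}$ ($M{\left(c \right)} = -7 + \frac{c + 36}{c + c} = -7 + \frac{36 + c}{2 c}$)
$n = -25$ ($n = 16 - 41 = -25$)
$r{\left(z \right)} = \frac{2 z}{-191 + z}$
$r{\left(n \right)} - M{\left(-80 - -88 \right)} = 2 \left(-25\right) \frac{1}{-191 - 25} - \left(- \frac{13}{2} + \frac{18}{-80 - -88}\right) = 2 \left(-25\right) \frac{1}{-216} - \left(- \frac{13}{2} + \frac{18}{-80 + 88}\right) = 2 \left(-25\right) \left(- \frac{1}{216}\right) - \left(- \frac{13}{2} + \frac{18}{8}\right) = \frac{25}{108} - \left(- \frac{13}{2} + 18 \cdot \frac{1}{8}\right) = \frac{25}{108} - \left(- \frac{13}{2} + \frac{9}{4}\right) = \frac{25}{108} - - \frac{17}{4} = \frac{25}{108} + \frac{17}{4} = \frac{121}{27}$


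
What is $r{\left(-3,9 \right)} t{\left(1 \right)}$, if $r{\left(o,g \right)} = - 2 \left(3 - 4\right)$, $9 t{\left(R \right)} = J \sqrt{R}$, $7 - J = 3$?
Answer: $\frac{8}{9} \approx 0.88889$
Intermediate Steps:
$J = 4$ ($J = 7 - 3 = 4$)
$t{\left(R \right)} = \frac{4 \sqrt{R}}{9}$
$r{\left(o,g \right)} = 2$ ($r{\left(o,g \right)} = \left(-2\right) \left(-1\right) = 2$)
$r{\left(-3,9 \right)} t{\left(1 \right)} = 2 \frac{4 \sqrt{1}}{9} = 2 \cdot \frac{4}{9} \cdot 1 = 2 \cdot \frac{4}{9} = \frac{8}{9}$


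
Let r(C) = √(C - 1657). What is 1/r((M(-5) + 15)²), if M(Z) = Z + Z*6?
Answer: -I*√1257/1257 ≈ -0.028205*I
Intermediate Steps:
M(Z) = 7*Z (M(Z) = Z + 6*Z = 7*Z)
r(C) = √(-1657 + C)
1/r((M(-5) + 15)²) = 1/(√(-1657 + (7*(-5) + 15)²)) = 1/(√(-1657 + (-35 + 15)²)) = 1/(√(-1657 + (-20)²)) = 1/(√(-1657 + 400)) = 1/(√(-1257)) = 1/(I*√1257) = -I*√1257/1257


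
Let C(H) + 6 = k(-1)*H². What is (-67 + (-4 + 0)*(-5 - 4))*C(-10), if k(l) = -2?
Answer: 6386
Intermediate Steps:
C(H) = -6 - 2*H²
(-67 + (-4 + 0)*(-5 - 4))*C(-10) = (-67 + (-4 + 0)*(-5 - 4))*(-6 - 2*(-10)²) = (-67 - 4*(-9))*(-6 - 2*100) = (-67 + 36)*(-6 - 200) = -31*(-206) = 6386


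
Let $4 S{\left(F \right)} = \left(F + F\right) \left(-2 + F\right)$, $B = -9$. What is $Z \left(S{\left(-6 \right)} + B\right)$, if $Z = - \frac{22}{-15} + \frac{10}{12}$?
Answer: $\frac{69}{2} \approx 34.5$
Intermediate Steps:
$S{\left(F \right)} = \frac{F \left(-2 + F\right)}{2}$ ($S{\left(F \right)} = \frac{\left(F + F\right) \left(-2 + F\right)}{4} = \frac{2 F \left(-2 + F\right)}{4} = \frac{F \left(-2 + F\right)}{2}$)
$Z = \frac{23}{10}$ ($Z = \left(-22\right) \left(- \frac{1}{15}\right) + 10 \cdot \frac{1}{12} = \frac{22}{15} + \frac{5}{6} = \frac{23}{10} \approx 2.3$)
$Z \left(S{\left(-6 \right)} + B\right) = \frac{23 \left(\frac{1}{2} \left(-6\right) \left(-2 - 6\right) - 9\right)}{10} = \frac{23 \left(\frac{1}{2} \left(-6\right) \left(-8\right) - 9\right)}{10} = \frac{23 \left(24 - 9\right)}{10} = \frac{23}{10} \cdot 15 = \frac{69}{2}$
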